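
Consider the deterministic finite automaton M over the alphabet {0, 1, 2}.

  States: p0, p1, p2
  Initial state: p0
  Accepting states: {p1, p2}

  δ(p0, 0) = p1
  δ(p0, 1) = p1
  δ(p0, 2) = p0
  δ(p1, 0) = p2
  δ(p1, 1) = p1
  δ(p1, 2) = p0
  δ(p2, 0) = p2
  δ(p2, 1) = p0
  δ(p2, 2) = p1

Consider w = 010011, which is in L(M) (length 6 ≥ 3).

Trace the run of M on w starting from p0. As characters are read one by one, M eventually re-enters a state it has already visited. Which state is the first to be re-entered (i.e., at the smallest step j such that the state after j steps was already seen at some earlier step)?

Run of M on w = 0 1 0 0 1 1:
  step 0: p0  (start)
  step 1: p1  (read 0: p0→p1)
  step 2: p1  (read 1: p1→p1)   ← first repeat (p1 seen earlier)
  step 3: p2  (read 0: p1→p2)
  step 4: p2  (read 0: p2→p2)
  step 5: p0  (read 1: p2→p0)
  step 6: p1  (read 1: p0→p1)

The earliest repeat is at step j = 2: M is in p1, which it already visited at step i = 1.

p1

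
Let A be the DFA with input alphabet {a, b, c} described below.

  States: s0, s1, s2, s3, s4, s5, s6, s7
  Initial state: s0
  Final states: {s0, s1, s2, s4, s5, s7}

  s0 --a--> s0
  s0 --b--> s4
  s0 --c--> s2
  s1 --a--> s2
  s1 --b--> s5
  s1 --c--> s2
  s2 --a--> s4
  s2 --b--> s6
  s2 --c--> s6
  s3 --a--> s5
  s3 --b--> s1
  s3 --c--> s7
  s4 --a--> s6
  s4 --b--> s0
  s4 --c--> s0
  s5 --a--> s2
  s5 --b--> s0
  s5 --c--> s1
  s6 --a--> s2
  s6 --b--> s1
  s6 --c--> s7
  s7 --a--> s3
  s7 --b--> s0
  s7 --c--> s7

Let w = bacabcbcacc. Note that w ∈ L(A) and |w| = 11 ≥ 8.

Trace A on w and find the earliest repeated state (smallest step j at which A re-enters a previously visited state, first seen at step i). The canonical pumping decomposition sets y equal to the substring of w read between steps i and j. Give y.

Run of A on w = b a c a b c b c a c c:
  step 0: s0  (start)
  step 1: s4  (read b: s0→s4)
  step 2: s6  (read a: s4→s6)
  step 3: s7  (read c: s6→s7)
  step 4: s3  (read a: s7→s3)
  step 5: s1  (read b: s3→s1)
  step 6: s2  (read c: s1→s2)
  step 7: s6  (read b: s2→s6)   ← first repeat (s6 seen earlier)
  step 8: s7  (read c: s6→s7)
  step 9: s3  (read a: s7→s3)
  step 10: s7  (read c: s3→s7)
  step 11: s7  (read c: s7→s7)

So i = 2, j = 7, giving x = w[0:2] = ba, y = w[2:7] = cabcb, z = w[7:11] = cacc.
Check: |xy| = 7 ≤ 8 and |y| = 5 ≥ 1. Reading y takes A from s6 back to s6, so every xyⁱz is accepted.

cabcb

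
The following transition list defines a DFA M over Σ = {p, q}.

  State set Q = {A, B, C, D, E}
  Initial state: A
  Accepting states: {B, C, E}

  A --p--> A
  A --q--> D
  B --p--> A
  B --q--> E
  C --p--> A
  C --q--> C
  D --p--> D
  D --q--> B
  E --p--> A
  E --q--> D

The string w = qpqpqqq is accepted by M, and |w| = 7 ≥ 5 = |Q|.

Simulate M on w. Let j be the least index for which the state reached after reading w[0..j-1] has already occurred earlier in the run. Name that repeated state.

D

Run of M on w = q p q p q q q:
  step 0: A  (start)
  step 1: D  (read q: A→D)
  step 2: D  (read p: D→D)   ← first repeat (D seen earlier)
  step 3: B  (read q: D→B)
  step 4: A  (read p: B→A)
  step 5: D  (read q: A→D)
  step 6: B  (read q: D→B)
  step 7: E  (read q: B→E)

The earliest repeat is at step j = 2: M is in D, which it already visited at step i = 1.
The DFA has 5 states, so the proof of the pumping lemma guarantees a repeated state among the first 5+1 visited; the segment between the two visits is the pumpable y.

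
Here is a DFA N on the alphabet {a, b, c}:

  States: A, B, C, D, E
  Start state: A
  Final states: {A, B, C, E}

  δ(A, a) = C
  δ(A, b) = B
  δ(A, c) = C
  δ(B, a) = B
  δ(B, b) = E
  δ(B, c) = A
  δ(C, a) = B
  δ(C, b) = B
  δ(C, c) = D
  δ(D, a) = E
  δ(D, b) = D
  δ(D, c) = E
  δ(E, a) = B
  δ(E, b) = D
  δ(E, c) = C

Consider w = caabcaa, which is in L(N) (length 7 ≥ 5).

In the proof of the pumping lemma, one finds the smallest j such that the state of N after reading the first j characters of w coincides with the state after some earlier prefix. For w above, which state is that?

Run of N on w = c a a b c a a:
  step 0: A  (start)
  step 1: C  (read c: A→C)
  step 2: B  (read a: C→B)
  step 3: B  (read a: B→B)   ← first repeat (B seen earlier)
  step 4: E  (read b: B→E)
  step 5: C  (read c: E→C)
  step 6: B  (read a: C→B)
  step 7: B  (read a: B→B)

The earliest repeat is at step j = 3: N is in B, which it already visited at step i = 2.
The DFA has 5 states, so the proof of the pumping lemma guarantees a repeated state among the first 5+1 visited; the segment between the two visits is the pumpable y.

B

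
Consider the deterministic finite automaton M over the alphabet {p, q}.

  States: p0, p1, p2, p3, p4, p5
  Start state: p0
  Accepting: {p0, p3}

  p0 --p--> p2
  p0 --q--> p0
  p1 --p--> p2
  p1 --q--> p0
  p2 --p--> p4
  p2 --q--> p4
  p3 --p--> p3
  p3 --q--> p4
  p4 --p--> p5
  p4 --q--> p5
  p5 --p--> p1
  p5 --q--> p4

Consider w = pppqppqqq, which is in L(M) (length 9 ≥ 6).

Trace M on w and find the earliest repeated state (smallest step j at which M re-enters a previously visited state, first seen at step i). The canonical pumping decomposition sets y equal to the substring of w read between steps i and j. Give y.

Run of M on w = p p p q p p q q q:
  step 0: p0  (start)
  step 1: p2  (read p: p0→p2)
  step 2: p4  (read p: p2→p4)
  step 3: p5  (read p: p4→p5)
  step 4: p4  (read q: p5→p4)   ← first repeat (p4 seen earlier)
  step 5: p5  (read p: p4→p5)
  step 6: p1  (read p: p5→p1)
  step 7: p0  (read q: p1→p0)
  step 8: p0  (read q: p0→p0)
  step 9: p0  (read q: p0→p0)

So i = 2, j = 4, giving x = w[0:2] = pp, y = w[2:4] = pq, z = w[4:9] = ppqqq.
Check: |xy| = 4 ≤ 6 and |y| = 2 ≥ 1. Reading y takes M from p4 back to p4, so every xyⁱz is accepted.
Pumping length from the standard proof: p = 6 (the number of states). The repeated state found above gives |xy| = j ≤ 6 and |y| = j − i ≥ 1.

pq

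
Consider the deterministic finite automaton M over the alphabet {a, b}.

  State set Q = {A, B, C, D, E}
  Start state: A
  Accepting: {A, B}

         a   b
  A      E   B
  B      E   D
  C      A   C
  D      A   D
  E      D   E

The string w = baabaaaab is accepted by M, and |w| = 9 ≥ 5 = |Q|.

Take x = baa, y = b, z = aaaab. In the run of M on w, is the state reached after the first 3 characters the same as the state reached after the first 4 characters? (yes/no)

State sequence: A -b-> B -a-> E -a-> D -b-> D

After x (step 3): D. After xy (step 4): D.
They match, so y = b drives M around a cycle from D back to itself; pumping y any number of times keeps M in D before reading z, and xyⁱz ∈ L(M) for every i ≥ 0.

yes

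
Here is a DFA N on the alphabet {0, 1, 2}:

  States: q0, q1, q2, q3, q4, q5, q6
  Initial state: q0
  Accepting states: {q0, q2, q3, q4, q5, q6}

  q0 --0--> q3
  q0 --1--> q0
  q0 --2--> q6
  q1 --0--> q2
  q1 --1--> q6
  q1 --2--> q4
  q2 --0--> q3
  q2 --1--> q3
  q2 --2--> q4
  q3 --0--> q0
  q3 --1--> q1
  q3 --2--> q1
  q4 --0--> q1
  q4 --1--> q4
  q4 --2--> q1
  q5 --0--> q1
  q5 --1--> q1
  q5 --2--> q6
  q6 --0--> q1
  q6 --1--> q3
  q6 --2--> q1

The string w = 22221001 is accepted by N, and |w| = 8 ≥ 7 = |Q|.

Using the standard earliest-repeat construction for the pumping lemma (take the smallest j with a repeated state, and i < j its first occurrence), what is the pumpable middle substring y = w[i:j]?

State sequence: q0 -2-> q6 -2-> q1 -2-> q4 -2-> q1 -1-> q6 -0-> q1 -0-> q2 -1-> q3
First repeat at step 4: q1 was already visited.

So i = 2, j = 4, giving x = w[0:2] = 22, y = w[2:4] = 22, z = w[4:8] = 1001.
Check: |xy| = 4 ≤ 7 and |y| = 2 ≥ 1. Reading y takes N from q1 back to q1, so every xyⁱz is accepted.
Since N has 7 states, any run of length ≥ 7 visits 7+1 states, so by pigeonhole some state repeats within the first 7 steps — that repeat gives the pumpable loop.

22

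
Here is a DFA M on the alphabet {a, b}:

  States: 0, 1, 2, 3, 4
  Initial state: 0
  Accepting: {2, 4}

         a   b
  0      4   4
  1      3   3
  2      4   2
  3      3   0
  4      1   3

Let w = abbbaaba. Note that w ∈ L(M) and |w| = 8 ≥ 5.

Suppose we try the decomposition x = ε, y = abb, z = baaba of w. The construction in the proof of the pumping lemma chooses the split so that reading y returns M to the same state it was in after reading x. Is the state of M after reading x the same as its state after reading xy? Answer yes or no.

yes

State sequence: 0 -a-> 4 -b-> 3 -b-> 0

After x (step 0): 0. After xy (step 3): 0.
They match, so y = abb drives M around a cycle from 0 back to itself; pumping y any number of times keeps M in 0 before reading z, and xyⁱz ∈ L(M) for every i ≥ 0.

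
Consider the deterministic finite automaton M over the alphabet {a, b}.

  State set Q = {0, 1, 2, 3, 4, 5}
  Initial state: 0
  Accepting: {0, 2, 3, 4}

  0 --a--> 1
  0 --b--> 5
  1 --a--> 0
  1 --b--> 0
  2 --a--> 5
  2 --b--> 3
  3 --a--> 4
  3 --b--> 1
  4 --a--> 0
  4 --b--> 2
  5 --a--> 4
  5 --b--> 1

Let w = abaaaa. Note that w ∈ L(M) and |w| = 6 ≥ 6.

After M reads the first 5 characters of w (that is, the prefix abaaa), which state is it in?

1

Run of M on the first 5 characters of w = a b a a a:
  step 0: 0  (start)
  step 1: 1  (read a: 0→1)
  step 2: 0  (read b: 1→0)
  step 3: 1  (read a: 0→1)
  step 4: 0  (read a: 1→0)
  step 5: 1  (read a: 0→1)

After reading 5 characters, M is in state 1.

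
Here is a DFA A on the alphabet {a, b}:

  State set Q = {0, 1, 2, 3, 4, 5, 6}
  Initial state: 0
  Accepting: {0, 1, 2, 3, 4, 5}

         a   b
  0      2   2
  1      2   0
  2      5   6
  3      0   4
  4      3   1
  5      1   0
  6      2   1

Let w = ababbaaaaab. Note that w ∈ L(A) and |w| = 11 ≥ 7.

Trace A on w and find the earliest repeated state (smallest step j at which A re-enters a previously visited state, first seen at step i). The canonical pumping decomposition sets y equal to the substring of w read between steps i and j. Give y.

ba

State sequence: 0 -a-> 2 -b-> 6 -a-> 2 -b-> 6 -b-> 1 -a-> 2 -a-> 5 -a-> 1 -a-> 2 -a-> 5 -b-> 0
First repeat at step 3: 2 was already visited.

So i = 1, j = 3, giving x = w[0:1] = a, y = w[1:3] = ba, z = w[3:11] = bbaaaaab.
Check: |xy| = 3 ≤ 7 and |y| = 2 ≥ 1. Reading y takes A from 2 back to 2, so every xyⁱz is accepted.
With |Q| = 7, pigeonhole forces a state repeat no later than step 7; the substring read between the first and second visits to that state can be pumped.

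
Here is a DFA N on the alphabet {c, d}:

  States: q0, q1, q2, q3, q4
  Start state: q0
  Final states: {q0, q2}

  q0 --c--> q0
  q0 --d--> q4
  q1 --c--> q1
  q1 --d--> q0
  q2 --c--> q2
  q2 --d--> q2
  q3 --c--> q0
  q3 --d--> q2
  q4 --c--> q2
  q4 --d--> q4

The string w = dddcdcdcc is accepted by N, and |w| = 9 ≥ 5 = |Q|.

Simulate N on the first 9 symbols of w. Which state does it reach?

State sequence: q0 -d-> q4 -d-> q4 -d-> q4 -c-> q2 -d-> q2 -c-> q2 -d-> q2 -c-> q2 -c-> q2

After reading 9 characters, N is in state q2.

q2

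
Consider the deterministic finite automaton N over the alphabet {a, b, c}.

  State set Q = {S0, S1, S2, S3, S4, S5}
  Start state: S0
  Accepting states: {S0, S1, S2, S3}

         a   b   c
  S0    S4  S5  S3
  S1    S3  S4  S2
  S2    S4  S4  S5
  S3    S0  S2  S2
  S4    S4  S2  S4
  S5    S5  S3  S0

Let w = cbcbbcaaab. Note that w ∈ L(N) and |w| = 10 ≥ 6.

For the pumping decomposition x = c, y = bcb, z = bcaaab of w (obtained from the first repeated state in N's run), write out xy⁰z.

xy⁰z = xz = c·bcaaab = cbcaaab.
Reading y = bcb takes N from S3 back to S3, so after x the machine is still in S3, and z then leads to the accepting state S3. Hence cbcaaab ∈ L(N).

cbcaaab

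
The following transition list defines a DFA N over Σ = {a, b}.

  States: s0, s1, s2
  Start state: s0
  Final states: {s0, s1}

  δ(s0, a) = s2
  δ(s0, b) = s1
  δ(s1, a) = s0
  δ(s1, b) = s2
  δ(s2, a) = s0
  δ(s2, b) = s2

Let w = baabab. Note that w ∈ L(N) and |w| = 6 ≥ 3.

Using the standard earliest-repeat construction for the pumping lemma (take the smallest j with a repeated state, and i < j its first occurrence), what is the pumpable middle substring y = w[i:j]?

State sequence: s0 -b-> s1 -a-> s0 -a-> s2 -b-> s2 -a-> s0 -b-> s1
First repeat at step 2: s0 was already visited.

So i = 0, j = 2, giving x = w[0:0] = ε, y = w[0:2] = ba, z = w[2:6] = abab.
Check: |xy| = 2 ≤ 3 and |y| = 2 ≥ 1. Reading y takes N from s0 back to s0, so every xyⁱz is accepted.

ba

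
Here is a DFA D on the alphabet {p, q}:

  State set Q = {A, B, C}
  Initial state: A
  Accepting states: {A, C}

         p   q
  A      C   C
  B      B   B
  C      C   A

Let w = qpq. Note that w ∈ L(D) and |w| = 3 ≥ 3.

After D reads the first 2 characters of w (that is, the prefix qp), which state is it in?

C

State sequence: A -q-> C -p-> C

After reading 2 characters, D is in state C.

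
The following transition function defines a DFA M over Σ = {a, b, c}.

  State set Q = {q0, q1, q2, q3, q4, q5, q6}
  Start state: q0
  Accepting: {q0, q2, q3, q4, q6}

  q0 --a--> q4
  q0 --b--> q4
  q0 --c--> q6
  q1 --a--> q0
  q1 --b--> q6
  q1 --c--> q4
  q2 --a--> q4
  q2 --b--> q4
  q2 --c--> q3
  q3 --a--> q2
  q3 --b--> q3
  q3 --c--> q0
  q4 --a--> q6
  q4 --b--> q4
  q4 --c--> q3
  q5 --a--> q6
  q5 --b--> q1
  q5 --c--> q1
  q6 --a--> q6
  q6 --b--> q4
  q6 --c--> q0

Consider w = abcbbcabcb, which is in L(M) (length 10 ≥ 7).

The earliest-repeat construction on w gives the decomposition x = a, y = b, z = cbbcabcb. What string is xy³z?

xy^3z = a·b·b·b·cbbcabcb = abbbcbbcabcb.
Reading y = b takes M from q4 back to q4, so after x·y·y·y the machine is still in q4, and z then leads to the accepting state q3. Hence abbbcbbcabcb ∈ L(M).

abbbcbbcabcb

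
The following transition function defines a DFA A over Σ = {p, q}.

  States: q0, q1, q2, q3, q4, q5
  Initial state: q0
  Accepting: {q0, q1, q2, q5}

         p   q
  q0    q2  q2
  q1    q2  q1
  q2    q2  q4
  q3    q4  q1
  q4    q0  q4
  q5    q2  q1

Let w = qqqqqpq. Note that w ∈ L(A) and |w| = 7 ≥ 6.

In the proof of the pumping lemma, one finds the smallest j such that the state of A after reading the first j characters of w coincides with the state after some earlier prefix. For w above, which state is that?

State sequence: q0 -q-> q2 -q-> q4 -q-> q4 -q-> q4 -q-> q4 -p-> q0 -q-> q2
First repeat at step 3: q4 was already visited.

The earliest repeat is at step j = 3: A is in q4, which it already visited at step i = 2.
The DFA has 6 states, so the proof of the pumping lemma guarantees a repeated state among the first 6+1 visited; the segment between the two visits is the pumpable y.

q4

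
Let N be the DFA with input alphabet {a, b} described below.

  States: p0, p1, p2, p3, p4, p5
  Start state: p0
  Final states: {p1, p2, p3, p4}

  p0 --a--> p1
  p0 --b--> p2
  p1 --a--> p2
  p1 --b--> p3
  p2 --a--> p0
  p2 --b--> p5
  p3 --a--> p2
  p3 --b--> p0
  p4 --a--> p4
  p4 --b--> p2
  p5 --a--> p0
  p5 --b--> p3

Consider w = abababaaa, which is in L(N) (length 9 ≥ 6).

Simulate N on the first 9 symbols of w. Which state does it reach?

Run of N on the first 9 characters of w = a b a b a b a a a:
  step 0: p0  (start)
  step 1: p1  (read a: p0→p1)
  step 2: p3  (read b: p1→p3)
  step 3: p2  (read a: p3→p2)
  step 4: p5  (read b: p2→p5)
  step 5: p0  (read a: p5→p0)
  step 6: p2  (read b: p0→p2)
  step 7: p0  (read a: p2→p0)
  step 8: p1  (read a: p0→p1)
  step 9: p2  (read a: p1→p2)

After reading 9 characters, N is in state p2.

p2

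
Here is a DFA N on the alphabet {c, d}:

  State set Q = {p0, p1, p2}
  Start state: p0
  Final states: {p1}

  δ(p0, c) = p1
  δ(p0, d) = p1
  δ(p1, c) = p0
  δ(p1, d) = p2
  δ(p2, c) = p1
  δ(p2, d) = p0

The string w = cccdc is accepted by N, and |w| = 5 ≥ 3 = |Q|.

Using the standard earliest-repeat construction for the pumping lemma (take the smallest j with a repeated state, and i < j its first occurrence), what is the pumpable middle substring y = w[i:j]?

cc

State sequence: p0 -c-> p1 -c-> p0 -c-> p1 -d-> p2 -c-> p1
First repeat at step 2: p0 was already visited.

So i = 0, j = 2, giving x = w[0:0] = ε, y = w[0:2] = cc, z = w[2:5] = cdc.
Check: |xy| = 2 ≤ 3 and |y| = 2 ≥ 1. Reading y takes N from p0 back to p0, so every xyⁱz is accepted.
The DFA has 3 states, so the proof of the pumping lemma guarantees a repeated state among the first 3+1 visited; the segment between the two visits is the pumpable y.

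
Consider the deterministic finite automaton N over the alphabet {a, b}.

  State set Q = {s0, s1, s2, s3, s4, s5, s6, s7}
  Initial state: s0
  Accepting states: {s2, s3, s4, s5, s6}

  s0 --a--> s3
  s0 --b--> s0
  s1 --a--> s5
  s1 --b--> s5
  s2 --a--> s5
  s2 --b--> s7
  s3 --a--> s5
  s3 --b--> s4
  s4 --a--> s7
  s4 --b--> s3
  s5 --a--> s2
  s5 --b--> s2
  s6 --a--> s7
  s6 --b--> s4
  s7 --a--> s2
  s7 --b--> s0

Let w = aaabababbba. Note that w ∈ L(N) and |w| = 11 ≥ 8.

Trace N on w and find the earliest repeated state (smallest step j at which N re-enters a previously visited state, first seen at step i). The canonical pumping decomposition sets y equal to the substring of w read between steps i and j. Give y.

State sequence: s0 -a-> s3 -a-> s5 -a-> s2 -b-> s7 -a-> s2 -b-> s7 -a-> s2 -b-> s7 -b-> s0 -b-> s0 -a-> s3
First repeat at step 5: s2 was already visited.

So i = 3, j = 5, giving x = w[0:3] = aaa, y = w[3:5] = ba, z = w[5:11] = babbba.
Check: |xy| = 5 ≤ 8 and |y| = 2 ≥ 1. Reading y takes N from s2 back to s2, so every xyⁱz is accepted.
With |Q| = 8, pigeonhole forces a state repeat no later than step 8; the substring read between the first and second visits to that state can be pumped.

ba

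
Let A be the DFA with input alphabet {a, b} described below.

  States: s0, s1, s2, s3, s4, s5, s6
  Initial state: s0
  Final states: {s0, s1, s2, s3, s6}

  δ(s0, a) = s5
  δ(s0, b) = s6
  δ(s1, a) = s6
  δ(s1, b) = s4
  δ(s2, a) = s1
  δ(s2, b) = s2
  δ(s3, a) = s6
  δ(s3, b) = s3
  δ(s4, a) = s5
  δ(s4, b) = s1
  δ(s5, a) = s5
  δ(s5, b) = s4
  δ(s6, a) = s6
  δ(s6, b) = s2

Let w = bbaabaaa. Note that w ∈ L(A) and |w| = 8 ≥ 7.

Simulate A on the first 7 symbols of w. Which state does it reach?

s6

State sequence: s0 -b-> s6 -b-> s2 -a-> s1 -a-> s6 -b-> s2 -a-> s1 -a-> s6

After reading 7 characters, A is in state s6.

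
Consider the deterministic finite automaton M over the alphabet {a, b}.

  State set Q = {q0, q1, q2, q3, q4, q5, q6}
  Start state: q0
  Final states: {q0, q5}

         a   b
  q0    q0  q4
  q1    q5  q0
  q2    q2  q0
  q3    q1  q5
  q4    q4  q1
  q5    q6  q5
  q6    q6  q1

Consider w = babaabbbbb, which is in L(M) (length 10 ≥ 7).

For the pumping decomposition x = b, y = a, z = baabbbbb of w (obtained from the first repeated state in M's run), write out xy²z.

xy^2z = b·a·a·baabbbbb = baabaabbbbb.
Reading y = a takes M from q4 back to q4, so after x·y·y the machine is still in q4, and z then leads to the accepting state q0. Hence baabaabbbbb ∈ L(M).

baabaabbbbb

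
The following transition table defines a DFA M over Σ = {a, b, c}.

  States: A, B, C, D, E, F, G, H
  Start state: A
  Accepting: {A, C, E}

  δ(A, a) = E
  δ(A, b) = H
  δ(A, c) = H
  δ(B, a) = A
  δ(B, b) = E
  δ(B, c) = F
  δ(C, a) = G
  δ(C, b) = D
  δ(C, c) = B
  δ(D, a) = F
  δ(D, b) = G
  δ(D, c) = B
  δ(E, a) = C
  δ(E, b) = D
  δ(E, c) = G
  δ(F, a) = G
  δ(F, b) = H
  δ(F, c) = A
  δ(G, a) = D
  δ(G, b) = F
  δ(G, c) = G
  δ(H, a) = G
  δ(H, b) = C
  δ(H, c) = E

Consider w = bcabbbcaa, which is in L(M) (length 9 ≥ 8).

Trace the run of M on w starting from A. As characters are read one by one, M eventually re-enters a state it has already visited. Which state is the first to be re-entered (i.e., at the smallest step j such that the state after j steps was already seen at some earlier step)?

A

State sequence: A -b-> H -c-> E -a-> C -b-> D -b-> G -b-> F -c-> A -a-> E -a-> C
First repeat at step 7: A was already visited.

The earliest repeat is at step j = 7: M is in A, which it already visited at step i = 0.
The DFA has 8 states, so the proof of the pumping lemma guarantees a repeated state among the first 8+1 visited; the segment between the two visits is the pumpable y.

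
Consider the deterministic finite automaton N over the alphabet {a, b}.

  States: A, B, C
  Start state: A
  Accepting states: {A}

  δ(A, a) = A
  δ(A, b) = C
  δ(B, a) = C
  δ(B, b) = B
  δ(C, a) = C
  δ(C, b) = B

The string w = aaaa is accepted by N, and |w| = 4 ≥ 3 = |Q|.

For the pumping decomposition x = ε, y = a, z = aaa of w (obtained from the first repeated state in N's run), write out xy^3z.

xy^3z = ε·a·a·a·aaa = aaaaaa.
Reading y = a takes N from A back to A, so after x·y·y·y the machine is still in A, and z then leads to the accepting state A. Hence aaaaaa ∈ L(N).

aaaaaa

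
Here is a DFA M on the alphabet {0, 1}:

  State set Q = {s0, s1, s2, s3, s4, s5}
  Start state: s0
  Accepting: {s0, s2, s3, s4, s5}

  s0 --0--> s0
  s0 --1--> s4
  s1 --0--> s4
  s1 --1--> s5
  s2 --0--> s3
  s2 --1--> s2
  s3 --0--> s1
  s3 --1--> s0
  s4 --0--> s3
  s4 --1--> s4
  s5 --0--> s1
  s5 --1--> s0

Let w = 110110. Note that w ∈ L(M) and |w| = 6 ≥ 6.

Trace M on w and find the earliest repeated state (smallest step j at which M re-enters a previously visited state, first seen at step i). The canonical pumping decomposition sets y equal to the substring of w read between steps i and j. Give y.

Run of M on w = 1 1 0 1 1 0:
  step 0: s0  (start)
  step 1: s4  (read 1: s0→s4)
  step 2: s4  (read 1: s4→s4)   ← first repeat (s4 seen earlier)
  step 3: s3  (read 0: s4→s3)
  step 4: s0  (read 1: s3→s0)
  step 5: s4  (read 1: s0→s4)
  step 6: s3  (read 0: s4→s3)

So i = 1, j = 2, giving x = w[0:1] = 1, y = w[1:2] = 1, z = w[2:6] = 0110.
Check: |xy| = 2 ≤ 6 and |y| = 1 ≥ 1. Reading y takes M from s4 back to s4, so every xyⁱz is accepted.

1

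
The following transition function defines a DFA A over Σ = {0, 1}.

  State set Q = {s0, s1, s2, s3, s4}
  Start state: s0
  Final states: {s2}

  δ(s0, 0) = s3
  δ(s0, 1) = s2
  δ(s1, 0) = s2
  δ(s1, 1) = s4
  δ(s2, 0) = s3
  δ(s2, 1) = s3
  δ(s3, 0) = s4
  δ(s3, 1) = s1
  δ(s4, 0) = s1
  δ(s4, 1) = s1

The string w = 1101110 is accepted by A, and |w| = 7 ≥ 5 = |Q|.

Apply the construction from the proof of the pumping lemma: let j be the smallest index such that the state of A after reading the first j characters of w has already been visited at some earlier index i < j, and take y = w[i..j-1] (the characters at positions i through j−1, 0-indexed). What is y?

State sequence: s0 -1-> s2 -1-> s3 -0-> s4 -1-> s1 -1-> s4 -1-> s1 -0-> s2
First repeat at step 5: s4 was already visited.

So i = 3, j = 5, giving x = w[0:3] = 110, y = w[3:5] = 11, z = w[5:7] = 10.
Check: |xy| = 5 ≤ 5 and |y| = 2 ≥ 1. Reading y takes A from s4 back to s4, so every xyⁱz is accepted.
Since A has 5 states, any run of length ≥ 5 visits 5+1 states, so by pigeonhole some state repeats within the first 5 steps — that repeat gives the pumpable loop.

11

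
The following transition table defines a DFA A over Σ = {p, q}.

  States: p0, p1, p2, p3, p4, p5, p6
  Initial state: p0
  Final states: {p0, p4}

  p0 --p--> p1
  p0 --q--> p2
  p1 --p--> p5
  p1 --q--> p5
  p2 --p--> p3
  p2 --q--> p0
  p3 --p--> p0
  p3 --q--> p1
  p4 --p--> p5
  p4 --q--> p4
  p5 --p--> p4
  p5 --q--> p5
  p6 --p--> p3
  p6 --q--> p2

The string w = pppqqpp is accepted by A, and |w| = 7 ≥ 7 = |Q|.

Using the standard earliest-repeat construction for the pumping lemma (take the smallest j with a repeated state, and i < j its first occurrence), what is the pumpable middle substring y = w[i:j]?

Run of A on w = p p p q q p p:
  step 0: p0  (start)
  step 1: p1  (read p: p0→p1)
  step 2: p5  (read p: p1→p5)
  step 3: p4  (read p: p5→p4)
  step 4: p4  (read q: p4→p4)   ← first repeat (p4 seen earlier)
  step 5: p4  (read q: p4→p4)
  step 6: p5  (read p: p4→p5)
  step 7: p4  (read p: p5→p4)

So i = 3, j = 4, giving x = w[0:3] = ppp, y = w[3:4] = q, z = w[4:7] = qpp.
Check: |xy| = 4 ≤ 7 and |y| = 1 ≥ 1. Reading y takes A from p4 back to p4, so every xyⁱz is accepted.
With |Q| = 7, pigeonhole forces a state repeat no later than step 7; the substring read between the first and second visits to that state can be pumped.

q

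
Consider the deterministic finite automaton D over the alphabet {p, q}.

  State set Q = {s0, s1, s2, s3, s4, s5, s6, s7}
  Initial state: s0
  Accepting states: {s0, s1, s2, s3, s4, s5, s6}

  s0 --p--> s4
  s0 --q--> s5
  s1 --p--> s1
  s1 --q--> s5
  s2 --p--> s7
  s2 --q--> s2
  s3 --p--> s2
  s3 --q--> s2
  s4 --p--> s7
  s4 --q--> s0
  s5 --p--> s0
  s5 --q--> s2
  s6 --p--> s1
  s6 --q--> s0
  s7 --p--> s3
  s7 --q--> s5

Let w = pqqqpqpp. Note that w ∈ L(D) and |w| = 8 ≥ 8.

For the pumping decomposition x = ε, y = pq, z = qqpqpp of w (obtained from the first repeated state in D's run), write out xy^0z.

xy⁰z = xz = ε·qqpqpp = qqpqpp.
Reading y = pq takes D from s0 back to s0, so after x the machine is still in s0, and z then leads to the accepting state s4. Hence qqpqpp ∈ L(D).

qqpqpp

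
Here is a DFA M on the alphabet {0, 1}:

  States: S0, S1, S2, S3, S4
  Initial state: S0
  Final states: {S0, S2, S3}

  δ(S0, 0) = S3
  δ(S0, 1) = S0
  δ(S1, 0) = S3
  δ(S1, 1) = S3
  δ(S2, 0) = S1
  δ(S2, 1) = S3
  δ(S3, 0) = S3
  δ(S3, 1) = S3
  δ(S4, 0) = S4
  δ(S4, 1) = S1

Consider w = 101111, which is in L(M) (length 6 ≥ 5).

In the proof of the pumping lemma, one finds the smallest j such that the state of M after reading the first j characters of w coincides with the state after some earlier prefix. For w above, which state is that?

S0

Run of M on w = 1 0 1 1 1 1:
  step 0: S0  (start)
  step 1: S0  (read 1: S0→S0)   ← first repeat (S0 seen earlier)
  step 2: S3  (read 0: S0→S3)
  step 3: S3  (read 1: S3→S3)
  step 4: S3  (read 1: S3→S3)
  step 5: S3  (read 1: S3→S3)
  step 6: S3  (read 1: S3→S3)

The earliest repeat is at step j = 1: M is in S0, which it already visited at step i = 0.
Pumping length from the standard proof: p = 5 (the number of states). The repeated state found above gives |xy| = j ≤ 5 and |y| = j − i ≥ 1.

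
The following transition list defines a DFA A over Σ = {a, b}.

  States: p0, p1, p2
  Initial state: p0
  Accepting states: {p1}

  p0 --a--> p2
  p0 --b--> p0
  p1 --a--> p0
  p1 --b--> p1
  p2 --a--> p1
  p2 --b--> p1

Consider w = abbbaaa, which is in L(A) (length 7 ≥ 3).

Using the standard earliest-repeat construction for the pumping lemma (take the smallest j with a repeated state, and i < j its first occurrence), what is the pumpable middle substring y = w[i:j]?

State sequence: p0 -a-> p2 -b-> p1 -b-> p1 -b-> p1 -a-> p0 -a-> p2 -a-> p1
First repeat at step 3: p1 was already visited.

So i = 2, j = 3, giving x = w[0:2] = ab, y = w[2:3] = b, z = w[3:7] = baaa.
Check: |xy| = 3 ≤ 3 and |y| = 1 ≥ 1. Reading y takes A from p1 back to p1, so every xyⁱz is accepted.
With |Q| = 3, pigeonhole forces a state repeat no later than step 3; the substring read between the first and second visits to that state can be pumped.

b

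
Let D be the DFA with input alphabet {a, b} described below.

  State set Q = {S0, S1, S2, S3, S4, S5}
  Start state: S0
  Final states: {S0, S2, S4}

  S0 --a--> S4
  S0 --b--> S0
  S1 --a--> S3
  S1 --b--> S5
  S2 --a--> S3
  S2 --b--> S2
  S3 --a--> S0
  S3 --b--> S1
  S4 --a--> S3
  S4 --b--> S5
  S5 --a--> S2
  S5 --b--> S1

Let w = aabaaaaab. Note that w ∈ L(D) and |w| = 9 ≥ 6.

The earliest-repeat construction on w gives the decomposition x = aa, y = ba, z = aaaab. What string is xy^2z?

aababaaaaab

xy^2z = aa·ba·ba·aaaab = aababaaaaab.
Reading y = ba takes D from S3 back to S3, so after x·y·y the machine is still in S3, and z then leads to the accepting state S0. Hence aababaaaaab ∈ L(D).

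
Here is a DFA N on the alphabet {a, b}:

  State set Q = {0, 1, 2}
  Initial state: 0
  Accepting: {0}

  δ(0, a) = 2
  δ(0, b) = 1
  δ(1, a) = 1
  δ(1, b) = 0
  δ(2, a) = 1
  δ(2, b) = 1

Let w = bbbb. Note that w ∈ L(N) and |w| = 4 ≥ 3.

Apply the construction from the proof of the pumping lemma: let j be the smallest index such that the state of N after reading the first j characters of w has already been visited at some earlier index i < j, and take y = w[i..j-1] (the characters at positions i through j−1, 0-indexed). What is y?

State sequence: 0 -b-> 1 -b-> 0 -b-> 1 -b-> 0
First repeat at step 2: 0 was already visited.

So i = 0, j = 2, giving x = w[0:0] = ε, y = w[0:2] = bb, z = w[2:4] = bb.
Check: |xy| = 2 ≤ 3 and |y| = 2 ≥ 1. Reading y takes N from 0 back to 0, so every xyⁱz is accepted.

bb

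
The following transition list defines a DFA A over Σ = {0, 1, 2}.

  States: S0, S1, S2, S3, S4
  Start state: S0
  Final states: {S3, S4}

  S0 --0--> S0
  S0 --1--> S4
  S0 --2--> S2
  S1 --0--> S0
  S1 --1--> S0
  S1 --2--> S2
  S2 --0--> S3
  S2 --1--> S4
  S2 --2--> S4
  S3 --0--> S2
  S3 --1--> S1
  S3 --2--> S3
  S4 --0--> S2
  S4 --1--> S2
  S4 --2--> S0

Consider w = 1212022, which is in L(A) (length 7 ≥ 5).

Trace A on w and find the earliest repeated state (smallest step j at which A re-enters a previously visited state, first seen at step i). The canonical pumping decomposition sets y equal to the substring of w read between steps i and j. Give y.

12

State sequence: S0 -1-> S4 -2-> S0 -1-> S4 -2-> S0 -0-> S0 -2-> S2 -2-> S4
First repeat at step 2: S0 was already visited.

So i = 0, j = 2, giving x = w[0:0] = ε, y = w[0:2] = 12, z = w[2:7] = 12022.
Check: |xy| = 2 ≤ 5 and |y| = 2 ≥ 1. Reading y takes A from S0 back to S0, so every xyⁱz is accepted.
With |Q| = 5, pigeonhole forces a state repeat no later than step 5; the substring read between the first and second visits to that state can be pumped.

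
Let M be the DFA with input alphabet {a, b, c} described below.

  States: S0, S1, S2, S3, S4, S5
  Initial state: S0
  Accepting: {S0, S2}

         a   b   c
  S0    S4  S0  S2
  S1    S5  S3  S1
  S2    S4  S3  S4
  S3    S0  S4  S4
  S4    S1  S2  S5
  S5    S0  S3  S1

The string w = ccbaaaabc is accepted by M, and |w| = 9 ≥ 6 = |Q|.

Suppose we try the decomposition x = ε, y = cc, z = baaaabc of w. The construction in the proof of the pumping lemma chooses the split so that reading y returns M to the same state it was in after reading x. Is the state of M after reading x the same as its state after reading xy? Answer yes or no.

Run of M on the first 2 characters of w = c c:
  step 0: S0  (start)
  step 1: S2  (read c: S0→S2)
  step 2: S4  (read c: S2→S4)

After x (step 0): S0. After xy (step 2): S4.
They differ (S0 ≠ S4), so y is not a cycle from the state after x; this split is not the one the pumping-lemma construction produces, and pumping y need not keep the string in L(M).

no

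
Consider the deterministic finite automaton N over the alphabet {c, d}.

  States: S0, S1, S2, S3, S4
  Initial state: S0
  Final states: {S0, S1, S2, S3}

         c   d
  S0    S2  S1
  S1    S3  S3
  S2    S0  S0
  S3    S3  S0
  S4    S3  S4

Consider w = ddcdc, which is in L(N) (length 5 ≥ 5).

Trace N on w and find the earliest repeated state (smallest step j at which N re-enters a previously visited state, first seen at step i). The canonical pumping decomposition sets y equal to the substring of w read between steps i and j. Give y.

c

State sequence: S0 -d-> S1 -d-> S3 -c-> S3 -d-> S0 -c-> S2
First repeat at step 3: S3 was already visited.

So i = 2, j = 3, giving x = w[0:2] = dd, y = w[2:3] = c, z = w[3:5] = dc.
Check: |xy| = 3 ≤ 5 and |y| = 1 ≥ 1. Reading y takes N from S3 back to S3, so every xyⁱz is accepted.
The DFA has 5 states, so the proof of the pumping lemma guarantees a repeated state among the first 5+1 visited; the segment between the two visits is the pumpable y.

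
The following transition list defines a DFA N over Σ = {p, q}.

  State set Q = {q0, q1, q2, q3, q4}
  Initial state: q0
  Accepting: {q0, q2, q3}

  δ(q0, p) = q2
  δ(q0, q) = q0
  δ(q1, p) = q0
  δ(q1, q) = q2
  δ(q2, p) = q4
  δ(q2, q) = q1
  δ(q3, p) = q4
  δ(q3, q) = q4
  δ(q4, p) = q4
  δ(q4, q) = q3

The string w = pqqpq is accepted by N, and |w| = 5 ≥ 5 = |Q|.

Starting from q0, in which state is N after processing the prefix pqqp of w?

q4

Run of N on the first 4 characters of w = p q q p:
  step 0: q0  (start)
  step 1: q2  (read p: q0→q2)
  step 2: q1  (read q: q2→q1)
  step 3: q2  (read q: q1→q2)
  step 4: q4  (read p: q2→q4)

After reading 4 characters, N is in state q4.
(This kind of state-tracing is the core of the pumping-lemma construction: with 5 states, pigeonhole forces a repeat within the first 5 steps.)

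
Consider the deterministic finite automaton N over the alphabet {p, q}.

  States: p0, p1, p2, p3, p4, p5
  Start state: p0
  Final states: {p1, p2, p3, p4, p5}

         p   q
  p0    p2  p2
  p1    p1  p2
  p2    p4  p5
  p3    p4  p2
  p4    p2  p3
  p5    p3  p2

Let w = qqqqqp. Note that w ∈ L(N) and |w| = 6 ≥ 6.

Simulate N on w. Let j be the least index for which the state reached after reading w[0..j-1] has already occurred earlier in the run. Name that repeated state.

p2

Run of N on w = q q q q q p:
  step 0: p0  (start)
  step 1: p2  (read q: p0→p2)
  step 2: p5  (read q: p2→p5)
  step 3: p2  (read q: p5→p2)   ← first repeat (p2 seen earlier)
  step 4: p5  (read q: p2→p5)
  step 5: p2  (read q: p5→p2)
  step 6: p4  (read p: p2→p4)

The earliest repeat is at step j = 3: N is in p2, which it already visited at step i = 1.
With |Q| = 6, pigeonhole forces a state repeat no later than step 6; the substring read between the first and second visits to that state can be pumped.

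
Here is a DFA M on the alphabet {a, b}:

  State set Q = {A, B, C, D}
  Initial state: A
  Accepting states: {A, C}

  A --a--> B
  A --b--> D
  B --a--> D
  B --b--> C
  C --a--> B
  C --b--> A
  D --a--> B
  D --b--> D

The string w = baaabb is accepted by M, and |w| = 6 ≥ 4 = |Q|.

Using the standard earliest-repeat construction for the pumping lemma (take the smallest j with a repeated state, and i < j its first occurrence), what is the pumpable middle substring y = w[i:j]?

aa

Run of M on w = b a a a b b:
  step 0: A  (start)
  step 1: D  (read b: A→D)
  step 2: B  (read a: D→B)
  step 3: D  (read a: B→D)   ← first repeat (D seen earlier)
  step 4: B  (read a: D→B)
  step 5: C  (read b: B→C)
  step 6: A  (read b: C→A)

So i = 1, j = 3, giving x = w[0:1] = b, y = w[1:3] = aa, z = w[3:6] = abb.
Check: |xy| = 3 ≤ 4 and |y| = 2 ≥ 1. Reading y takes M from D back to D, so every xyⁱz is accepted.
With |Q| = 4, pigeonhole forces a state repeat no later than step 4; the substring read between the first and second visits to that state can be pumped.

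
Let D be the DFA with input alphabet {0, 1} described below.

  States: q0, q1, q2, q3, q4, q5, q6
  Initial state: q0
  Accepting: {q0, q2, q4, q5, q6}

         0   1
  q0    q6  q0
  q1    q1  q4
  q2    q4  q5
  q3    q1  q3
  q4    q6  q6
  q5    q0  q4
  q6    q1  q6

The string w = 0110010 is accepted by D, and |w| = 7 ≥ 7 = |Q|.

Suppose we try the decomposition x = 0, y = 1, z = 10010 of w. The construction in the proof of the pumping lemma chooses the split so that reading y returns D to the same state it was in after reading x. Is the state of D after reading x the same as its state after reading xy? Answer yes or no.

Run of D on the first 2 characters of w = 0 1:
  step 0: q0  (start)
  step 1: q6  (read 0: q0→q6)
  step 2: q6  (read 1: q6→q6)

After x (step 1): q6. After xy (step 2): q6.
They match, so y = 1 drives D around a cycle from q6 back to itself; pumping y any number of times keeps D in q6 before reading z, and xyⁱz ∈ L(D) for every i ≥ 0.

yes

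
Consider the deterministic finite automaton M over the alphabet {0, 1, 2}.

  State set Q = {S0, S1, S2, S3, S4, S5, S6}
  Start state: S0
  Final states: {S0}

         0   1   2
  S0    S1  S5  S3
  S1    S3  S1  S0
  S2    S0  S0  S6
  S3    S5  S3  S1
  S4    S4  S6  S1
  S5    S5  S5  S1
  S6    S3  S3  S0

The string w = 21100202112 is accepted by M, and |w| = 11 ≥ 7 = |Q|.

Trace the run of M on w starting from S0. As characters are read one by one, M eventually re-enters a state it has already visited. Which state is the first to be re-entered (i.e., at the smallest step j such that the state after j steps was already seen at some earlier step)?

S3

Run of M on w = 2 1 1 0 0 2 0 2 1 1 2:
  step 0: S0  (start)
  step 1: S3  (read 2: S0→S3)
  step 2: S3  (read 1: S3→S3)   ← first repeat (S3 seen earlier)
  step 3: S3  (read 1: S3→S3)
  step 4: S5  (read 0: S3→S5)
  step 5: S5  (read 0: S5→S5)
  step 6: S1  (read 2: S5→S1)
  step 7: S3  (read 0: S1→S3)
  step 8: S1  (read 2: S3→S1)
  step 9: S1  (read 1: S1→S1)
  step 10: S1  (read 1: S1→S1)
  step 11: S0  (read 2: S1→S0)

The earliest repeat is at step j = 2: M is in S3, which it already visited at step i = 1.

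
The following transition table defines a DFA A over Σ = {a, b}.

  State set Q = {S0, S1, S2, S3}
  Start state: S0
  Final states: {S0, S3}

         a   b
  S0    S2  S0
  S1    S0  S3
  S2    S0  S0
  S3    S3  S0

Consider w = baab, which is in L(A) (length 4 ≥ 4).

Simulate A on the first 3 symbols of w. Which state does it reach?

Run of A on the first 3 characters of w = b a a:
  step 0: S0  (start)
  step 1: S0  (read b: S0→S0)
  step 2: S2  (read a: S0→S2)
  step 3: S0  (read a: S2→S0)

After reading 3 characters, A is in state S0.
(This kind of state-tracing is the core of the pumping-lemma construction: with 4 states, pigeonhole forces a repeat within the first 4 steps.)

S0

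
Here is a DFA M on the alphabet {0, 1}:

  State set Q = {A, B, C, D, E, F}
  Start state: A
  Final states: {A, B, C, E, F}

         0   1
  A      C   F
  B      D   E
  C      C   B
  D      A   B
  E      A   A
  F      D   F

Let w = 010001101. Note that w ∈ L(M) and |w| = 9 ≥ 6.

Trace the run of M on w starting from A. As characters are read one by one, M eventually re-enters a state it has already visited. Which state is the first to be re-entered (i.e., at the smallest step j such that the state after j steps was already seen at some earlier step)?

State sequence: A -0-> C -1-> B -0-> D -0-> A -0-> C -1-> B -1-> E -0-> A -1-> F
First repeat at step 4: A was already visited.

The earliest repeat is at step j = 4: M is in A, which it already visited at step i = 0.

A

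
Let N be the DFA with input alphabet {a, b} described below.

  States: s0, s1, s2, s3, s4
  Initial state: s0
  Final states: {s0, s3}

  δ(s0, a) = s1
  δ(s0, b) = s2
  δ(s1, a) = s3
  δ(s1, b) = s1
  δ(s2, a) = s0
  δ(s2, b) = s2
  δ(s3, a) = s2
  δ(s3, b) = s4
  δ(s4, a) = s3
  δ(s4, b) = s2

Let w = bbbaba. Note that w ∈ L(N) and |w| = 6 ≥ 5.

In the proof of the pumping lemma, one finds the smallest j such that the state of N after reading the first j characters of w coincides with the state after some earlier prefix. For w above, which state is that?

s2

Run of N on w = b b b a b a:
  step 0: s0  (start)
  step 1: s2  (read b: s0→s2)
  step 2: s2  (read b: s2→s2)   ← first repeat (s2 seen earlier)
  step 3: s2  (read b: s2→s2)
  step 4: s0  (read a: s2→s0)
  step 5: s2  (read b: s0→s2)
  step 6: s0  (read a: s2→s0)

The earliest repeat is at step j = 2: N is in s2, which it already visited at step i = 1.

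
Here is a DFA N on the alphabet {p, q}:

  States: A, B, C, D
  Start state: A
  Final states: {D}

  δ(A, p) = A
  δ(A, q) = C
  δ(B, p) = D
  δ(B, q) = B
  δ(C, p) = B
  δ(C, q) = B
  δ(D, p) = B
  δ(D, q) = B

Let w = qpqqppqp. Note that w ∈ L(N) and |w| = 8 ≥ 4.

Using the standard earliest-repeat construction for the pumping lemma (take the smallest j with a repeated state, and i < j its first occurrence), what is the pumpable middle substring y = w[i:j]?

q

State sequence: A -q-> C -p-> B -q-> B -q-> B -p-> D -p-> B -q-> B -p-> D
First repeat at step 3: B was already visited.

So i = 2, j = 3, giving x = w[0:2] = qp, y = w[2:3] = q, z = w[3:8] = qppqp.
Check: |xy| = 3 ≤ 4 and |y| = 1 ≥ 1. Reading y takes N from B back to B, so every xyⁱz is accepted.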